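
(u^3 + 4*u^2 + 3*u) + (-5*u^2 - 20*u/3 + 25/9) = u^3 - u^2 - 11*u/3 + 25/9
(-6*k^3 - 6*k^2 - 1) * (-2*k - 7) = 12*k^4 + 54*k^3 + 42*k^2 + 2*k + 7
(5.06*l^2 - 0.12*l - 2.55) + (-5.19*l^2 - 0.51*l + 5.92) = -0.130000000000001*l^2 - 0.63*l + 3.37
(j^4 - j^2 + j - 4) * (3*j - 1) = 3*j^5 - j^4 - 3*j^3 + 4*j^2 - 13*j + 4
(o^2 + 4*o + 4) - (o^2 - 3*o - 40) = 7*o + 44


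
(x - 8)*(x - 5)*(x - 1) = x^3 - 14*x^2 + 53*x - 40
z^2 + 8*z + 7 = (z + 1)*(z + 7)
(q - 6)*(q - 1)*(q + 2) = q^3 - 5*q^2 - 8*q + 12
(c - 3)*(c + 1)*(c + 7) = c^3 + 5*c^2 - 17*c - 21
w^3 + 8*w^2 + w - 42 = (w - 2)*(w + 3)*(w + 7)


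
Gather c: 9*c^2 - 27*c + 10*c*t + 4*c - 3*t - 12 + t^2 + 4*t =9*c^2 + c*(10*t - 23) + t^2 + t - 12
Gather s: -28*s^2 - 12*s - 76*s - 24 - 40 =-28*s^2 - 88*s - 64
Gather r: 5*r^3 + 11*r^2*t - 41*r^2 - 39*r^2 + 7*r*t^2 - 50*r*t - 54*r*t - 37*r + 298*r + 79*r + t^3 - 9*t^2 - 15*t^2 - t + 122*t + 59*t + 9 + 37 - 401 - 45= 5*r^3 + r^2*(11*t - 80) + r*(7*t^2 - 104*t + 340) + t^3 - 24*t^2 + 180*t - 400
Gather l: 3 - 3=0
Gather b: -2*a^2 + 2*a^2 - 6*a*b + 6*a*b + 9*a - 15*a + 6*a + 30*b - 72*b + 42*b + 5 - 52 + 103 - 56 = 0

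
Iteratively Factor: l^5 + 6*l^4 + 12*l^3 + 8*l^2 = (l)*(l^4 + 6*l^3 + 12*l^2 + 8*l) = l*(l + 2)*(l^3 + 4*l^2 + 4*l) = l^2*(l + 2)*(l^2 + 4*l + 4) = l^2*(l + 2)^2*(l + 2)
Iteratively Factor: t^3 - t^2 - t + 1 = (t - 1)*(t^2 - 1) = (t - 1)^2*(t + 1)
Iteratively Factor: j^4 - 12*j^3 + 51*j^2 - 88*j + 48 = (j - 3)*(j^3 - 9*j^2 + 24*j - 16) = (j - 4)*(j - 3)*(j^2 - 5*j + 4) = (j - 4)^2*(j - 3)*(j - 1)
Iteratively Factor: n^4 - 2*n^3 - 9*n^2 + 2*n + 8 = (n - 4)*(n^3 + 2*n^2 - n - 2) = (n - 4)*(n + 2)*(n^2 - 1) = (n - 4)*(n - 1)*(n + 2)*(n + 1)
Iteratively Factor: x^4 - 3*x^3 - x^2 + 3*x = (x - 1)*(x^3 - 2*x^2 - 3*x) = x*(x - 1)*(x^2 - 2*x - 3) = x*(x - 1)*(x + 1)*(x - 3)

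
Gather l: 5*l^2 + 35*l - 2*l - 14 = 5*l^2 + 33*l - 14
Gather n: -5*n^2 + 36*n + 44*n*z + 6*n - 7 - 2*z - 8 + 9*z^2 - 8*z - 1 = -5*n^2 + n*(44*z + 42) + 9*z^2 - 10*z - 16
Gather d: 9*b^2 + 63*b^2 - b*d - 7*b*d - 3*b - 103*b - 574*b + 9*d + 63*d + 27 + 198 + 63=72*b^2 - 680*b + d*(72 - 8*b) + 288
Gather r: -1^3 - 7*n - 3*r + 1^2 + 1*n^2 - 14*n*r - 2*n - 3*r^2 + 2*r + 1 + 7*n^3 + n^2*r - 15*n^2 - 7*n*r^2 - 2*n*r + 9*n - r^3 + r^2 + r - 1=7*n^3 - 14*n^2 - r^3 + r^2*(-7*n - 2) + r*(n^2 - 16*n)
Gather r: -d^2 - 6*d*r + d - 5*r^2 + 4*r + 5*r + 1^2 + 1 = -d^2 + d - 5*r^2 + r*(9 - 6*d) + 2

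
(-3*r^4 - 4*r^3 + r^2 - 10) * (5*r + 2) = -15*r^5 - 26*r^4 - 3*r^3 + 2*r^2 - 50*r - 20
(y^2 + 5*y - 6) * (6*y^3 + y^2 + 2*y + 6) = 6*y^5 + 31*y^4 - 29*y^3 + 10*y^2 + 18*y - 36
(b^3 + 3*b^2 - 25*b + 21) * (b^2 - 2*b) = b^5 + b^4 - 31*b^3 + 71*b^2 - 42*b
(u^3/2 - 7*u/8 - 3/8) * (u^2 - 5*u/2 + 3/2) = u^5/2 - 5*u^4/4 - u^3/8 + 29*u^2/16 - 3*u/8 - 9/16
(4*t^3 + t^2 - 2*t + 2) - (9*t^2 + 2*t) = 4*t^3 - 8*t^2 - 4*t + 2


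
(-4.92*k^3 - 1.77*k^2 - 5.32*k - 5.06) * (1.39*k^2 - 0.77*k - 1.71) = -6.8388*k^5 + 1.3281*k^4 + 2.3813*k^3 + 0.0897000000000014*k^2 + 12.9934*k + 8.6526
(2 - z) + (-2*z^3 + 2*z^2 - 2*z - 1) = -2*z^3 + 2*z^2 - 3*z + 1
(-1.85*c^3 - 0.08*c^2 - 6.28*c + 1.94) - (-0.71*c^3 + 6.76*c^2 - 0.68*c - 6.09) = -1.14*c^3 - 6.84*c^2 - 5.6*c + 8.03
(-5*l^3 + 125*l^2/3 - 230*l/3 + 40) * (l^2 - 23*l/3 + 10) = -5*l^5 + 80*l^4 - 4015*l^3/9 + 9400*l^2/9 - 3220*l/3 + 400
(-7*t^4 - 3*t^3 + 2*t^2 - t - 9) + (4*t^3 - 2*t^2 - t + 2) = -7*t^4 + t^3 - 2*t - 7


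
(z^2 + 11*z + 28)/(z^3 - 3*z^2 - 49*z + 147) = (z + 4)/(z^2 - 10*z + 21)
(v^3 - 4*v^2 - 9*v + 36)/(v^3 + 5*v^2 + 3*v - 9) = (v^2 - 7*v + 12)/(v^2 + 2*v - 3)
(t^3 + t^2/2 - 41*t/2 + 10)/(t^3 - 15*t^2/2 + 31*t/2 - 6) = (t + 5)/(t - 3)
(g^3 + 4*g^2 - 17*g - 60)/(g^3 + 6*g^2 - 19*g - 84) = (g + 5)/(g + 7)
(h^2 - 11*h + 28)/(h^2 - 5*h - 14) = (h - 4)/(h + 2)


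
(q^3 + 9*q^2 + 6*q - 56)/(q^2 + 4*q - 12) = (q^2 + 11*q + 28)/(q + 6)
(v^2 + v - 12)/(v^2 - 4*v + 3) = (v + 4)/(v - 1)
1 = 1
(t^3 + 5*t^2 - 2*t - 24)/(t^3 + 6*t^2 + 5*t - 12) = (t - 2)/(t - 1)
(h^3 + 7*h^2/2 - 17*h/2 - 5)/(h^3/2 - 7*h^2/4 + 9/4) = 2*(2*h^3 + 7*h^2 - 17*h - 10)/(2*h^3 - 7*h^2 + 9)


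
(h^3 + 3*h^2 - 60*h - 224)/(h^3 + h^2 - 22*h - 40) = (h^2 - h - 56)/(h^2 - 3*h - 10)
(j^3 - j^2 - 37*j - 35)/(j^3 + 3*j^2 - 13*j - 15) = (j - 7)/(j - 3)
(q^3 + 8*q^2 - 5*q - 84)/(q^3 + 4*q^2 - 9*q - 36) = (q + 7)/(q + 3)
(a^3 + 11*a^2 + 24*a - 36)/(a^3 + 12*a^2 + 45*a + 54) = (a^2 + 5*a - 6)/(a^2 + 6*a + 9)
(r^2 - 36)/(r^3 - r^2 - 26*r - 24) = (r + 6)/(r^2 + 5*r + 4)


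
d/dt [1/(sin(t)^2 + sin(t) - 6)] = -(2*sin(t) + 1)*cos(t)/(sin(t)^2 + sin(t) - 6)^2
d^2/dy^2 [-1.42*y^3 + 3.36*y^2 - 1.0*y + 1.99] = 6.72 - 8.52*y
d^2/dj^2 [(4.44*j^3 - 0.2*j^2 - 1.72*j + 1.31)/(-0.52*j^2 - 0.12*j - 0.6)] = (3.547904*j^3 - 4.417824*j^2 - 13.300704*j + 0.676032)/(0.140608*j^6 + 0.097344*j^5 + 0.509184*j^4 + 0.226368*j^3 + 0.58752*j^2 + 0.1296*j + 0.216)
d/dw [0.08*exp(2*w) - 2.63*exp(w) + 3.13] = (0.16*exp(w) - 2.63)*exp(w)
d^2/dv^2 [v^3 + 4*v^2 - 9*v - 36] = 6*v + 8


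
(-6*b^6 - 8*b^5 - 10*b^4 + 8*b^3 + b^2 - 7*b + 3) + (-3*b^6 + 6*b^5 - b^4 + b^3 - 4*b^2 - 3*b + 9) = -9*b^6 - 2*b^5 - 11*b^4 + 9*b^3 - 3*b^2 - 10*b + 12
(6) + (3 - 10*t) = 9 - 10*t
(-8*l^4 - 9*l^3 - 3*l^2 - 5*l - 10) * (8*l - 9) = -64*l^5 + 57*l^3 - 13*l^2 - 35*l + 90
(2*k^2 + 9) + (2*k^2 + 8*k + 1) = 4*k^2 + 8*k + 10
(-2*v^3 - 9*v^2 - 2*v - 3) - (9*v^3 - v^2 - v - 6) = -11*v^3 - 8*v^2 - v + 3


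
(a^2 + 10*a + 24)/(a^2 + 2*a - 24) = (a + 4)/(a - 4)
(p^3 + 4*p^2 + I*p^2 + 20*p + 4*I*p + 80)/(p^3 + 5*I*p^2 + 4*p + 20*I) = (p^2 + 4*p*(1 - I) - 16*I)/(p^2 + 4)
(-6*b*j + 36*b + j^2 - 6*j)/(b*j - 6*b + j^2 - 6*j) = (-6*b + j)/(b + j)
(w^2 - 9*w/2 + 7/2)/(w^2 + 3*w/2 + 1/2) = (2*w^2 - 9*w + 7)/(2*w^2 + 3*w + 1)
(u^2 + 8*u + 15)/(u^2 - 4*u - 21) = (u + 5)/(u - 7)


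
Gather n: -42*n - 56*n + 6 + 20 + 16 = 42 - 98*n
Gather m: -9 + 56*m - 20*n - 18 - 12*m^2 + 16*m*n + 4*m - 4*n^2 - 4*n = -12*m^2 + m*(16*n + 60) - 4*n^2 - 24*n - 27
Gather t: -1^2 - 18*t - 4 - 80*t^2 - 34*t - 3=-80*t^2 - 52*t - 8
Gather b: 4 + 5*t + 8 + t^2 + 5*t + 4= t^2 + 10*t + 16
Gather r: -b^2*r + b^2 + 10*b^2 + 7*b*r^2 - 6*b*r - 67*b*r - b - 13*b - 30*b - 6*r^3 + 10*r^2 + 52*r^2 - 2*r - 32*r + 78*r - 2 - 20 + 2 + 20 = 11*b^2 - 44*b - 6*r^3 + r^2*(7*b + 62) + r*(-b^2 - 73*b + 44)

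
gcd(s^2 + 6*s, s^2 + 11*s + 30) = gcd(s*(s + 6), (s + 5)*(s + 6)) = s + 6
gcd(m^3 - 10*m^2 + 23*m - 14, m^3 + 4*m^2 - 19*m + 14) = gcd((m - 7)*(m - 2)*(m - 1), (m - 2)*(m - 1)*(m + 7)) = m^2 - 3*m + 2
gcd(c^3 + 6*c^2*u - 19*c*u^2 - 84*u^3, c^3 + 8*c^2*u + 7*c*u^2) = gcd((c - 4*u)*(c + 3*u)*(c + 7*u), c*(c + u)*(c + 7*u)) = c + 7*u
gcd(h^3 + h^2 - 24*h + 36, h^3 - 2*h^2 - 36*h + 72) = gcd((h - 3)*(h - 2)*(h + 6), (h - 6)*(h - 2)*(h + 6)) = h^2 + 4*h - 12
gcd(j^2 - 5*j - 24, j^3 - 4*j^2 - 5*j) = 1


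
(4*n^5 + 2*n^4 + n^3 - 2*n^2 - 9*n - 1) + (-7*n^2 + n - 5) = 4*n^5 + 2*n^4 + n^3 - 9*n^2 - 8*n - 6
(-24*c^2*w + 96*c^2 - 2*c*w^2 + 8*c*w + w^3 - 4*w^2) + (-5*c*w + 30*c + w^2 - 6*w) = -24*c^2*w + 96*c^2 - 2*c*w^2 + 3*c*w + 30*c + w^3 - 3*w^2 - 6*w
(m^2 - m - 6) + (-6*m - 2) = m^2 - 7*m - 8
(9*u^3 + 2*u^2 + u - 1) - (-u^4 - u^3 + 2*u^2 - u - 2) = u^4 + 10*u^3 + 2*u + 1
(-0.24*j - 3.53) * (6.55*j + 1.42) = -1.572*j^2 - 23.4623*j - 5.0126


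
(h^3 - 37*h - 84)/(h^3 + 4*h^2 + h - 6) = (h^2 - 3*h - 28)/(h^2 + h - 2)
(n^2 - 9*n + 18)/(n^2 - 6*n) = (n - 3)/n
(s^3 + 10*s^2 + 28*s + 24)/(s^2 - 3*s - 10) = (s^2 + 8*s + 12)/(s - 5)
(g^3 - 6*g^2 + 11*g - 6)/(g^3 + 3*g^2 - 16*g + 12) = (g - 3)/(g + 6)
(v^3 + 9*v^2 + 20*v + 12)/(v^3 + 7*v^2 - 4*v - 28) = (v^2 + 7*v + 6)/(v^2 + 5*v - 14)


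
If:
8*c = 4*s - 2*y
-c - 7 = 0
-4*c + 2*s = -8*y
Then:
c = -7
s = -14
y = 0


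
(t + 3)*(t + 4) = t^2 + 7*t + 12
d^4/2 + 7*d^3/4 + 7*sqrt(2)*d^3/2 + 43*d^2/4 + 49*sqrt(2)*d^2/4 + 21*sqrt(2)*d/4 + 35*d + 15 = (d/2 + sqrt(2))*(d + 1/2)*(d + 3)*(d + 5*sqrt(2))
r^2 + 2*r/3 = r*(r + 2/3)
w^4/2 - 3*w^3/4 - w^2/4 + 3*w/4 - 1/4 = (w/2 + 1/2)*(w - 1)^2*(w - 1/2)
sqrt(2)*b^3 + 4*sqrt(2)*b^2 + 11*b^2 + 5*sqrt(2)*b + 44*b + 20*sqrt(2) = (b + 4)*(b + 5*sqrt(2))*(sqrt(2)*b + 1)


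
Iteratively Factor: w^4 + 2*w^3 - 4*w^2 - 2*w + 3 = (w - 1)*(w^3 + 3*w^2 - w - 3) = (w - 1)*(w + 1)*(w^2 + 2*w - 3) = (w - 1)^2*(w + 1)*(w + 3)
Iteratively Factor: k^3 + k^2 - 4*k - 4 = (k + 1)*(k^2 - 4) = (k - 2)*(k + 1)*(k + 2)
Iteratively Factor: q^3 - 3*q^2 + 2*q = (q - 1)*(q^2 - 2*q) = q*(q - 1)*(q - 2)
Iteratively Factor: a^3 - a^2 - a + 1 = (a - 1)*(a^2 - 1) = (a - 1)*(a + 1)*(a - 1)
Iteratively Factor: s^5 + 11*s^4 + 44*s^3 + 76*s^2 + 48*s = (s)*(s^4 + 11*s^3 + 44*s^2 + 76*s + 48) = s*(s + 2)*(s^3 + 9*s^2 + 26*s + 24) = s*(s + 2)*(s + 3)*(s^2 + 6*s + 8) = s*(s + 2)*(s + 3)*(s + 4)*(s + 2)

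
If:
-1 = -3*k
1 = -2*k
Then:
No Solution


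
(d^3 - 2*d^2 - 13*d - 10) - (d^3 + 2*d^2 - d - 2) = -4*d^2 - 12*d - 8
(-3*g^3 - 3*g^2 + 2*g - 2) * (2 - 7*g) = 21*g^4 + 15*g^3 - 20*g^2 + 18*g - 4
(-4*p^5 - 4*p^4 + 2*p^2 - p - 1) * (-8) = 32*p^5 + 32*p^4 - 16*p^2 + 8*p + 8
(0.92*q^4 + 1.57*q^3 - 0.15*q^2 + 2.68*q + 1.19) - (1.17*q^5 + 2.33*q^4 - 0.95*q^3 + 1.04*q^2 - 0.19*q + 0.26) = -1.17*q^5 - 1.41*q^4 + 2.52*q^3 - 1.19*q^2 + 2.87*q + 0.93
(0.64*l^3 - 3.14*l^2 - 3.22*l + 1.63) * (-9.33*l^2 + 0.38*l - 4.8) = -5.9712*l^5 + 29.5394*l^4 + 25.7774*l^3 - 1.3595*l^2 + 16.0754*l - 7.824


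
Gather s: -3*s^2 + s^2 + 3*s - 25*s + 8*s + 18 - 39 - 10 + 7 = -2*s^2 - 14*s - 24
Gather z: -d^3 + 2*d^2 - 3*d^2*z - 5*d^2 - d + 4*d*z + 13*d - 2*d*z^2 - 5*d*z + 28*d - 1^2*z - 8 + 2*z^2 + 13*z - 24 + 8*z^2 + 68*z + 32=-d^3 - 3*d^2 + 40*d + z^2*(10 - 2*d) + z*(-3*d^2 - d + 80)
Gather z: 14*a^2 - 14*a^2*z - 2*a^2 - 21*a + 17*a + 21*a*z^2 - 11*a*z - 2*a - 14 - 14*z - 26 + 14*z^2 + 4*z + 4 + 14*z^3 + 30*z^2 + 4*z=12*a^2 - 6*a + 14*z^3 + z^2*(21*a + 44) + z*(-14*a^2 - 11*a - 6) - 36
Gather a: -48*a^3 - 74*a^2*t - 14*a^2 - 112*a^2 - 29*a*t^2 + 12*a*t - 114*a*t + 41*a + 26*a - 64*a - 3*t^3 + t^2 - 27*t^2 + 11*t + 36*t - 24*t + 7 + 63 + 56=-48*a^3 + a^2*(-74*t - 126) + a*(-29*t^2 - 102*t + 3) - 3*t^3 - 26*t^2 + 23*t + 126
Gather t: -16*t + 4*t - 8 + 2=-12*t - 6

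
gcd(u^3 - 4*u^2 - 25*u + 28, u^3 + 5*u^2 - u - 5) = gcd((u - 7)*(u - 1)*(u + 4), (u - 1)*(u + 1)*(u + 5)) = u - 1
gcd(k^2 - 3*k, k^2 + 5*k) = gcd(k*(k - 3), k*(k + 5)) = k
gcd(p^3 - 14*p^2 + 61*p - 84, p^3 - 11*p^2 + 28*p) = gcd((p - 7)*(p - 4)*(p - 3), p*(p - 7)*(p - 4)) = p^2 - 11*p + 28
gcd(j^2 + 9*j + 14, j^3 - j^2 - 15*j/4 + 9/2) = j + 2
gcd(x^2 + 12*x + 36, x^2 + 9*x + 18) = x + 6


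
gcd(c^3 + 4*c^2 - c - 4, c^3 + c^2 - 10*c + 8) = c^2 + 3*c - 4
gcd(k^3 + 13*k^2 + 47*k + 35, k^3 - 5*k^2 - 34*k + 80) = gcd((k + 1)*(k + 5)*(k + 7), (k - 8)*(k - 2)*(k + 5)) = k + 5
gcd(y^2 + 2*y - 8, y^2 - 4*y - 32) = y + 4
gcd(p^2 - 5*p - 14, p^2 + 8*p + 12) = p + 2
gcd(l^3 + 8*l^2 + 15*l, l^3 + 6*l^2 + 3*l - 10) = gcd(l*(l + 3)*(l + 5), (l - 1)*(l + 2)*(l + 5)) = l + 5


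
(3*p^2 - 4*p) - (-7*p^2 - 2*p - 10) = 10*p^2 - 2*p + 10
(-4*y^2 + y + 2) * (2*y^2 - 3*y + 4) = -8*y^4 + 14*y^3 - 15*y^2 - 2*y + 8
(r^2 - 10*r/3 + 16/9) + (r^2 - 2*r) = 2*r^2 - 16*r/3 + 16/9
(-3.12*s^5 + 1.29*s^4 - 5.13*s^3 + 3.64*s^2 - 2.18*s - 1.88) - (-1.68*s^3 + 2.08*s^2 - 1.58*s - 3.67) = -3.12*s^5 + 1.29*s^4 - 3.45*s^3 + 1.56*s^2 - 0.6*s + 1.79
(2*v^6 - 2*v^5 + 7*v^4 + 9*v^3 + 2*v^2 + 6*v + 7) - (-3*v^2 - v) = 2*v^6 - 2*v^5 + 7*v^4 + 9*v^3 + 5*v^2 + 7*v + 7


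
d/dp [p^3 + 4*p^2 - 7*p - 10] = 3*p^2 + 8*p - 7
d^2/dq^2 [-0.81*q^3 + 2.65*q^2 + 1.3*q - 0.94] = 5.3 - 4.86*q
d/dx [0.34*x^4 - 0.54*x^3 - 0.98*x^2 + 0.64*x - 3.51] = 1.36*x^3 - 1.62*x^2 - 1.96*x + 0.64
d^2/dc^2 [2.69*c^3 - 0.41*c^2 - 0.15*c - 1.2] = 16.14*c - 0.82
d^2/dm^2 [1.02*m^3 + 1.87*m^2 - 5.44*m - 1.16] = 6.12*m + 3.74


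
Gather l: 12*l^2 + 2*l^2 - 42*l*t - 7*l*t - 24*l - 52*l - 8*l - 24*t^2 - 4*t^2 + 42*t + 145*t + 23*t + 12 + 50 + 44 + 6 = 14*l^2 + l*(-49*t - 84) - 28*t^2 + 210*t + 112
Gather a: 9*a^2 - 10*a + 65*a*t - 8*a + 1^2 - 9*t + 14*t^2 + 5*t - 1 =9*a^2 + a*(65*t - 18) + 14*t^2 - 4*t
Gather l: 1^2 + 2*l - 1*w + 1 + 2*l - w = 4*l - 2*w + 2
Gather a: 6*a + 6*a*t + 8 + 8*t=a*(6*t + 6) + 8*t + 8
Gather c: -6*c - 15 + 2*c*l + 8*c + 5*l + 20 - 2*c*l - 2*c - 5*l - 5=0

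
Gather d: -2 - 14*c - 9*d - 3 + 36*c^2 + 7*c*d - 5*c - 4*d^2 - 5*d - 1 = 36*c^2 - 19*c - 4*d^2 + d*(7*c - 14) - 6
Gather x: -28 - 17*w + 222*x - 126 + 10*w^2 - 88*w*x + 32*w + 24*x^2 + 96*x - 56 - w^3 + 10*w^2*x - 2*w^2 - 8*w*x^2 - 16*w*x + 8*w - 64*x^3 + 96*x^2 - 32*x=-w^3 + 8*w^2 + 23*w - 64*x^3 + x^2*(120 - 8*w) + x*(10*w^2 - 104*w + 286) - 210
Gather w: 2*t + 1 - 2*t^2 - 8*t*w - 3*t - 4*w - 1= -2*t^2 - t + w*(-8*t - 4)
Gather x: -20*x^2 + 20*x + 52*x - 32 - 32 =-20*x^2 + 72*x - 64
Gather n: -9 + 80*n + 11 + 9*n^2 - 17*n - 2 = 9*n^2 + 63*n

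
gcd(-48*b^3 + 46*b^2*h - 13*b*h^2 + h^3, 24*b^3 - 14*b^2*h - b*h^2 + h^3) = 6*b^2 - 5*b*h + h^2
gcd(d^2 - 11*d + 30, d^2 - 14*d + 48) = d - 6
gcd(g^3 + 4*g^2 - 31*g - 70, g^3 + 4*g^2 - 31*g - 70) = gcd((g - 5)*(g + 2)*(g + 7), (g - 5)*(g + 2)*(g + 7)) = g^3 + 4*g^2 - 31*g - 70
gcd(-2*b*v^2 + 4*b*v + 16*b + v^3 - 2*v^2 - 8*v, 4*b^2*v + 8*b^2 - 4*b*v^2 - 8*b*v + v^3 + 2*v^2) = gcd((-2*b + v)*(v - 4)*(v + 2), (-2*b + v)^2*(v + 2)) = -2*b*v - 4*b + v^2 + 2*v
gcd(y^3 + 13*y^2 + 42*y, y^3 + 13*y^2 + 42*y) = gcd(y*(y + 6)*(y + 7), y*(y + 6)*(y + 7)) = y^3 + 13*y^2 + 42*y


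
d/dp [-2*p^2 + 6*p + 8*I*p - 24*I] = -4*p + 6 + 8*I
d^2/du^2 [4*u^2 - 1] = 8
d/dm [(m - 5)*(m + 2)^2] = (m + 2)*(3*m - 8)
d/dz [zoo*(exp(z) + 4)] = zoo*exp(z)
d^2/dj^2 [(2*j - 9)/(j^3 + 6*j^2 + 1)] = 6*(3*j^2*(j + 4)^2*(2*j - 9) - (2*j^2 + 8*j + (j + 2)*(2*j - 9))*(j^3 + 6*j^2 + 1))/(j^3 + 6*j^2 + 1)^3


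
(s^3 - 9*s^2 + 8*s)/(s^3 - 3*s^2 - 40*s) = (s - 1)/(s + 5)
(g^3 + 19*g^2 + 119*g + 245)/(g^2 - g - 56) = (g^2 + 12*g + 35)/(g - 8)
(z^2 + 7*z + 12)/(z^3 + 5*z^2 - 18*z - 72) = (z + 4)/(z^2 + 2*z - 24)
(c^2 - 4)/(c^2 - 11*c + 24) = (c^2 - 4)/(c^2 - 11*c + 24)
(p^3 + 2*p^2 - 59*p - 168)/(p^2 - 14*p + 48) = (p^2 + 10*p + 21)/(p - 6)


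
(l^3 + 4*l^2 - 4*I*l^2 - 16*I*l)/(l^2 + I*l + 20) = l*(l + 4)/(l + 5*I)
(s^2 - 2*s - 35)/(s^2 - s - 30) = (s - 7)/(s - 6)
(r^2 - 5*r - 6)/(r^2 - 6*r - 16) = (-r^2 + 5*r + 6)/(-r^2 + 6*r + 16)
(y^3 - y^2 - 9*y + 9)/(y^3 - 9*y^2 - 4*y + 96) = (y^2 - 4*y + 3)/(y^2 - 12*y + 32)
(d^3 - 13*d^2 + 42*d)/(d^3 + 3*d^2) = (d^2 - 13*d + 42)/(d*(d + 3))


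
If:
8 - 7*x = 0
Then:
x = 8/7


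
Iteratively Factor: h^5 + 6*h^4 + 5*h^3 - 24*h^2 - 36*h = (h + 2)*(h^4 + 4*h^3 - 3*h^2 - 18*h) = (h + 2)*(h + 3)*(h^3 + h^2 - 6*h) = (h + 2)*(h + 3)^2*(h^2 - 2*h) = (h - 2)*(h + 2)*(h + 3)^2*(h)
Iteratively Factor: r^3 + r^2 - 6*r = (r - 2)*(r^2 + 3*r) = r*(r - 2)*(r + 3)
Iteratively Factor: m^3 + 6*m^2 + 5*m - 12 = (m - 1)*(m^2 + 7*m + 12) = (m - 1)*(m + 3)*(m + 4)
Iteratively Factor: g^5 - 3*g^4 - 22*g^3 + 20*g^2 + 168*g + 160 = (g - 5)*(g^4 + 2*g^3 - 12*g^2 - 40*g - 32) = (g - 5)*(g + 2)*(g^3 - 12*g - 16) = (g - 5)*(g - 4)*(g + 2)*(g^2 + 4*g + 4) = (g - 5)*(g - 4)*(g + 2)^2*(g + 2)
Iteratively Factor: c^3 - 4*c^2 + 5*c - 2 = (c - 1)*(c^2 - 3*c + 2) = (c - 2)*(c - 1)*(c - 1)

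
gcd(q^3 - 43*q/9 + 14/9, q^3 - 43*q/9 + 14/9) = q^3 - 43*q/9 + 14/9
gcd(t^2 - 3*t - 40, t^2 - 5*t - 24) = t - 8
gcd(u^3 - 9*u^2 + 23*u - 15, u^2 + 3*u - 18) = u - 3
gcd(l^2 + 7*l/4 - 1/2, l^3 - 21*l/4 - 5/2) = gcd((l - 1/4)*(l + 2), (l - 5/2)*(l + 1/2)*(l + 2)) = l + 2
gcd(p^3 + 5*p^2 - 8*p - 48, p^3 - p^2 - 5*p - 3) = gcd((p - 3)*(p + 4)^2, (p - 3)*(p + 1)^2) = p - 3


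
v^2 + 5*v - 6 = (v - 1)*(v + 6)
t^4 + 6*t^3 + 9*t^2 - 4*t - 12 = (t - 1)*(t + 2)^2*(t + 3)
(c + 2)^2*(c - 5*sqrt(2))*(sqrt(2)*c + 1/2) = sqrt(2)*c^4 - 19*c^3/2 + 4*sqrt(2)*c^3 - 38*c^2 + 3*sqrt(2)*c^2/2 - 38*c - 10*sqrt(2)*c - 10*sqrt(2)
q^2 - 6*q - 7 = (q - 7)*(q + 1)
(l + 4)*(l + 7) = l^2 + 11*l + 28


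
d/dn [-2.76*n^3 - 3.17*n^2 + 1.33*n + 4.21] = -8.28*n^2 - 6.34*n + 1.33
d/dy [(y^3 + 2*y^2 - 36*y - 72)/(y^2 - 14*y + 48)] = (y^2 - 16*y - 76)/(y^2 - 16*y + 64)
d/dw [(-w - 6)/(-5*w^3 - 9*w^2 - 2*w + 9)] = (5*w^3 + 9*w^2 + 2*w - (w + 6)*(15*w^2 + 18*w + 2) - 9)/(5*w^3 + 9*w^2 + 2*w - 9)^2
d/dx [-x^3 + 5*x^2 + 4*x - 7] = -3*x^2 + 10*x + 4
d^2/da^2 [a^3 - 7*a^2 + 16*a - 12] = 6*a - 14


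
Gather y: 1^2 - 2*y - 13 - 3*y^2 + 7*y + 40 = -3*y^2 + 5*y + 28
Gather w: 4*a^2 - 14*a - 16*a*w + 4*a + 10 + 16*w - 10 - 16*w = 4*a^2 - 16*a*w - 10*a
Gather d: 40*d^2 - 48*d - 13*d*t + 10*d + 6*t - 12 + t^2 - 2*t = 40*d^2 + d*(-13*t - 38) + t^2 + 4*t - 12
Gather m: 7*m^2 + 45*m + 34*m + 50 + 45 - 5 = 7*m^2 + 79*m + 90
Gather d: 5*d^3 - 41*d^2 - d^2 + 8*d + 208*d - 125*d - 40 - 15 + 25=5*d^3 - 42*d^2 + 91*d - 30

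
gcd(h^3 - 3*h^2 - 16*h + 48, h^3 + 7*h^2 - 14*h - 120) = h - 4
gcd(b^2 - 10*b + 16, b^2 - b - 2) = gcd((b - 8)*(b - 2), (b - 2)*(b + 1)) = b - 2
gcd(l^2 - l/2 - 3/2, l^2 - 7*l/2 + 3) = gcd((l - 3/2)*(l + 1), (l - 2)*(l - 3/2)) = l - 3/2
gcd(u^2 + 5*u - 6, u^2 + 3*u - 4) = u - 1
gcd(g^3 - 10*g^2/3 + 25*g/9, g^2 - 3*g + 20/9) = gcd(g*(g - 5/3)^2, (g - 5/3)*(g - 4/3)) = g - 5/3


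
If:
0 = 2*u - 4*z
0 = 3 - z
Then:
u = 6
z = 3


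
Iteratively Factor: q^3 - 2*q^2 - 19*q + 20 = (q - 1)*(q^2 - q - 20) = (q - 5)*(q - 1)*(q + 4)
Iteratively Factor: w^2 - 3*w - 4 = (w + 1)*(w - 4)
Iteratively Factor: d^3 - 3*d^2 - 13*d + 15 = (d + 3)*(d^2 - 6*d + 5) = (d - 5)*(d + 3)*(d - 1)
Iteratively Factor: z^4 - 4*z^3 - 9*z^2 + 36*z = (z)*(z^3 - 4*z^2 - 9*z + 36) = z*(z - 3)*(z^2 - z - 12) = z*(z - 3)*(z + 3)*(z - 4)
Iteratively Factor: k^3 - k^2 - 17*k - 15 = (k - 5)*(k^2 + 4*k + 3) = (k - 5)*(k + 3)*(k + 1)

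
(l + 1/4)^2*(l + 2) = l^3 + 5*l^2/2 + 17*l/16 + 1/8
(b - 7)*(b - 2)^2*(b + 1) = b^4 - 10*b^3 + 21*b^2 + 4*b - 28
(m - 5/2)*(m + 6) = m^2 + 7*m/2 - 15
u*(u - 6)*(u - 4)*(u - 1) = u^4 - 11*u^3 + 34*u^2 - 24*u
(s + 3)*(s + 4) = s^2 + 7*s + 12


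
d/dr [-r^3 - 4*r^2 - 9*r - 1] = -3*r^2 - 8*r - 9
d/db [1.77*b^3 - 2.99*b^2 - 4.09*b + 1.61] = 5.31*b^2 - 5.98*b - 4.09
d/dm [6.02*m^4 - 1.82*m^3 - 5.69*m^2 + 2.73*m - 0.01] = 24.08*m^3 - 5.46*m^2 - 11.38*m + 2.73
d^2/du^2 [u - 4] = 0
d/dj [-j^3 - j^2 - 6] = j*(-3*j - 2)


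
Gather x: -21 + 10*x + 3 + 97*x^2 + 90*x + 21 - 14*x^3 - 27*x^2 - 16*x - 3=-14*x^3 + 70*x^2 + 84*x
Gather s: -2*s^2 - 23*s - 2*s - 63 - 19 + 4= -2*s^2 - 25*s - 78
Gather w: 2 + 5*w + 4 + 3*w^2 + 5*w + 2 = 3*w^2 + 10*w + 8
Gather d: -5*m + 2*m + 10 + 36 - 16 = 30 - 3*m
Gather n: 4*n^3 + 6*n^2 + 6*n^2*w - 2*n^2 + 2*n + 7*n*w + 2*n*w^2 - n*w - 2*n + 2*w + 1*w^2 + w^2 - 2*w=4*n^3 + n^2*(6*w + 4) + n*(2*w^2 + 6*w) + 2*w^2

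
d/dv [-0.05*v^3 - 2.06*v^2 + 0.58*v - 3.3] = -0.15*v^2 - 4.12*v + 0.58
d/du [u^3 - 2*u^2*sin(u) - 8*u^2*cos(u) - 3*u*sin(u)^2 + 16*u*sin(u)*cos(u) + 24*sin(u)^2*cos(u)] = 8*u^2*sin(u) - 2*u^2*cos(u) + 3*u^2 - 4*u*sin(u) - 3*u*sin(2*u) - 16*u*cos(u) + 16*u*cos(2*u) - 6*sin(u) + 8*sin(2*u) + 18*sin(3*u) + 3*cos(2*u)/2 - 3/2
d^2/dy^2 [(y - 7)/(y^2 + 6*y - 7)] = 2*((1 - 3*y)*(y^2 + 6*y - 7) + 4*(y - 7)*(y + 3)^2)/(y^2 + 6*y - 7)^3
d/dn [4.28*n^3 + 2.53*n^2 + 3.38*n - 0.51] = 12.84*n^2 + 5.06*n + 3.38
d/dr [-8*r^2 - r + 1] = -16*r - 1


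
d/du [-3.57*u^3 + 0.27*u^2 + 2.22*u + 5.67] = -10.71*u^2 + 0.54*u + 2.22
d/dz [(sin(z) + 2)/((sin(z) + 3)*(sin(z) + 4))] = (-4*sin(z) + cos(z)^2 - 3)*cos(z)/((sin(z) + 3)^2*(sin(z) + 4)^2)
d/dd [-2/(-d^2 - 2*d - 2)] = 4*(-d - 1)/(d^2 + 2*d + 2)^2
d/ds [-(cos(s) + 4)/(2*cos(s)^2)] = -(cos(s) + 8)*sin(s)/(2*cos(s)^3)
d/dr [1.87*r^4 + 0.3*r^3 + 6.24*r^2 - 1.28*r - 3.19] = 7.48*r^3 + 0.9*r^2 + 12.48*r - 1.28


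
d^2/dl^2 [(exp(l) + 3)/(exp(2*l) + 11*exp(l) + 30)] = (exp(4*l) + exp(3*l) - 81*exp(2*l) - 327*exp(l) - 90)*exp(l)/(exp(6*l) + 33*exp(5*l) + 453*exp(4*l) + 3311*exp(3*l) + 13590*exp(2*l) + 29700*exp(l) + 27000)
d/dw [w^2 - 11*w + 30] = 2*w - 11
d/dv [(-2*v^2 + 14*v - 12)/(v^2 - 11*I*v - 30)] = (v^2*(-14 + 22*I) + 144*v - 420 - 132*I)/(v^4 - 22*I*v^3 - 181*v^2 + 660*I*v + 900)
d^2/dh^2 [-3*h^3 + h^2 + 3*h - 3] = 2 - 18*h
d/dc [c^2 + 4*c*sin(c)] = 4*c*cos(c) + 2*c + 4*sin(c)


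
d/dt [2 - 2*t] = -2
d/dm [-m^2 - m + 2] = -2*m - 1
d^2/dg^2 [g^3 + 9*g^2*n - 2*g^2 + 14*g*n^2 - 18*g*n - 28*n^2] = 6*g + 18*n - 4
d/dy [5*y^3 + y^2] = y*(15*y + 2)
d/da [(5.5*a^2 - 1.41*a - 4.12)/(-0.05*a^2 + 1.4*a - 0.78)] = (7.6295*a^2 - 8.992*a + 6.8678)/(0.0025*a^4 - 0.14*a^3 + 2.038*a^2 - 2.184*a + 0.6084)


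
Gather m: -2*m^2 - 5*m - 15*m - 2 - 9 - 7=-2*m^2 - 20*m - 18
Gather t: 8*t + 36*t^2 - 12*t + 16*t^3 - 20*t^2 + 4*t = 16*t^3 + 16*t^2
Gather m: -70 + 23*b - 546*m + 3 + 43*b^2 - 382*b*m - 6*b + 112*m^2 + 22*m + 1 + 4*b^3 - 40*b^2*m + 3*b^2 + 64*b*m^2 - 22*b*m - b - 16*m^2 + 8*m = 4*b^3 + 46*b^2 + 16*b + m^2*(64*b + 96) + m*(-40*b^2 - 404*b - 516) - 66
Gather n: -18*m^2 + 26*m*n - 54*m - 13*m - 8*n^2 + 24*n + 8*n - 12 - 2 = -18*m^2 - 67*m - 8*n^2 + n*(26*m + 32) - 14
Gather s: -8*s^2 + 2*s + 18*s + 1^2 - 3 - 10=-8*s^2 + 20*s - 12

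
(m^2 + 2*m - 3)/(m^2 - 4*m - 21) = (m - 1)/(m - 7)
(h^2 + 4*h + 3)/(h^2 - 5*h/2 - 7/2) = 2*(h + 3)/(2*h - 7)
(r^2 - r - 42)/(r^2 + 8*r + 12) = (r - 7)/(r + 2)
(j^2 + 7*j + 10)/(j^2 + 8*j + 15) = (j + 2)/(j + 3)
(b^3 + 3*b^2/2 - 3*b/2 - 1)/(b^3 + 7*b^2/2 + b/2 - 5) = (2*b + 1)/(2*b + 5)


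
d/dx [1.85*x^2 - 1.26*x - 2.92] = 3.7*x - 1.26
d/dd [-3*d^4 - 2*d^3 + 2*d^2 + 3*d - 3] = -12*d^3 - 6*d^2 + 4*d + 3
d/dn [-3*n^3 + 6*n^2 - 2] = 3*n*(4 - 3*n)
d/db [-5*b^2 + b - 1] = 1 - 10*b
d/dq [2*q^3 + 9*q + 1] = 6*q^2 + 9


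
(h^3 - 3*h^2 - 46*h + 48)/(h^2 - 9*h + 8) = h + 6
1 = 1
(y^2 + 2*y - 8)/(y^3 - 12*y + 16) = 1/(y - 2)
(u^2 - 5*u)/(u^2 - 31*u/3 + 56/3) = 3*u*(u - 5)/(3*u^2 - 31*u + 56)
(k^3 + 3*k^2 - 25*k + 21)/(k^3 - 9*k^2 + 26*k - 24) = (k^2 + 6*k - 7)/(k^2 - 6*k + 8)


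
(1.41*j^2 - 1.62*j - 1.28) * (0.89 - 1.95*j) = -2.7495*j^3 + 4.4139*j^2 + 1.0542*j - 1.1392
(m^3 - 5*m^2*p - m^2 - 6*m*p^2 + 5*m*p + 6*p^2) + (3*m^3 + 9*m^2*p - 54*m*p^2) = 4*m^3 + 4*m^2*p - m^2 - 60*m*p^2 + 5*m*p + 6*p^2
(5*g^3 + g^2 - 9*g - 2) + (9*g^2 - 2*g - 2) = 5*g^3 + 10*g^2 - 11*g - 4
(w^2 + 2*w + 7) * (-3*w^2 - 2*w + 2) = -3*w^4 - 8*w^3 - 23*w^2 - 10*w + 14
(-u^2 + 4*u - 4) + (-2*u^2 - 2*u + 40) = -3*u^2 + 2*u + 36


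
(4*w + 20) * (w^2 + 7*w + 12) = 4*w^3 + 48*w^2 + 188*w + 240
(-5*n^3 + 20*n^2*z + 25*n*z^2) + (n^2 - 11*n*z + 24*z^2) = -5*n^3 + 20*n^2*z + n^2 + 25*n*z^2 - 11*n*z + 24*z^2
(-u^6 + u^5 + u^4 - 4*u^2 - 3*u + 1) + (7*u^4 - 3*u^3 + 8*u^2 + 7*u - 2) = -u^6 + u^5 + 8*u^4 - 3*u^3 + 4*u^2 + 4*u - 1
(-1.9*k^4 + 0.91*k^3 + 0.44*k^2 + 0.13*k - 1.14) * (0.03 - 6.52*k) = 12.388*k^5 - 5.9902*k^4 - 2.8415*k^3 - 0.8344*k^2 + 7.4367*k - 0.0342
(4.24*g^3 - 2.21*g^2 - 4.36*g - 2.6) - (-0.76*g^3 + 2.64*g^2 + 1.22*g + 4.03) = 5.0*g^3 - 4.85*g^2 - 5.58*g - 6.63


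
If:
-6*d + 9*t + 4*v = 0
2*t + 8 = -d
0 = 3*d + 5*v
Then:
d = -120/43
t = -112/43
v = 72/43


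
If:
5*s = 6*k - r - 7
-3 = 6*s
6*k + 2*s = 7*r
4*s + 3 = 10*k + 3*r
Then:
No Solution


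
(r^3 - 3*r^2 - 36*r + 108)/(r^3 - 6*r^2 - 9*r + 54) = (r + 6)/(r + 3)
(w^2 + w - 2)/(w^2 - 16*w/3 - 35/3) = 3*(-w^2 - w + 2)/(-3*w^2 + 16*w + 35)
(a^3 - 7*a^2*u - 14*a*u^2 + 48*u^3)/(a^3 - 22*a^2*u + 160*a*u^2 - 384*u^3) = (a^2 + a*u - 6*u^2)/(a^2 - 14*a*u + 48*u^2)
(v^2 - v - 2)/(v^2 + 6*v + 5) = (v - 2)/(v + 5)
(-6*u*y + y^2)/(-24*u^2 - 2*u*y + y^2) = y/(4*u + y)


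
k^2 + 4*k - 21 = (k - 3)*(k + 7)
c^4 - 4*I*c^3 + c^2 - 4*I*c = c*(c - 4*I)*(c - I)*(c + I)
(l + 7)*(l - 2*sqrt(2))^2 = l^3 - 4*sqrt(2)*l^2 + 7*l^2 - 28*sqrt(2)*l + 8*l + 56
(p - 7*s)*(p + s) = p^2 - 6*p*s - 7*s^2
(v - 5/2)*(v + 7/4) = v^2 - 3*v/4 - 35/8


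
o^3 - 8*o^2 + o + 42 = (o - 7)*(o - 3)*(o + 2)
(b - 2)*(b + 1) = b^2 - b - 2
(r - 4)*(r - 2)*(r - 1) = r^3 - 7*r^2 + 14*r - 8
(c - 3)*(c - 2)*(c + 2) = c^3 - 3*c^2 - 4*c + 12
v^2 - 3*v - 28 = (v - 7)*(v + 4)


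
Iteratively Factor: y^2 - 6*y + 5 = (y - 5)*(y - 1)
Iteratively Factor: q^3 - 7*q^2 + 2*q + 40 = (q + 2)*(q^2 - 9*q + 20) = (q - 5)*(q + 2)*(q - 4)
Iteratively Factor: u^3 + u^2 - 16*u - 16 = (u - 4)*(u^2 + 5*u + 4) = (u - 4)*(u + 4)*(u + 1)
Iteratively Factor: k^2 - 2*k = (k - 2)*(k)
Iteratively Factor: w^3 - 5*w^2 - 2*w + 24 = (w - 3)*(w^2 - 2*w - 8) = (w - 4)*(w - 3)*(w + 2)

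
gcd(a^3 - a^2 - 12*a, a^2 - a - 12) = a^2 - a - 12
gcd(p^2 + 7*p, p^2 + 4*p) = p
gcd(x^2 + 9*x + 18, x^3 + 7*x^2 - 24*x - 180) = x + 6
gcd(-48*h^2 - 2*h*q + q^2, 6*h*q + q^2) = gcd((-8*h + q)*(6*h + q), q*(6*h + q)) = 6*h + q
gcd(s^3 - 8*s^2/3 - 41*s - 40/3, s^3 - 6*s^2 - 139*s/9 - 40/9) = s^2 - 23*s/3 - 8/3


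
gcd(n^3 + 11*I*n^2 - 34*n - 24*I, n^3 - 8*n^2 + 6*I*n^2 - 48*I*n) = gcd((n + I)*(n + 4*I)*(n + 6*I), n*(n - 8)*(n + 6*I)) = n + 6*I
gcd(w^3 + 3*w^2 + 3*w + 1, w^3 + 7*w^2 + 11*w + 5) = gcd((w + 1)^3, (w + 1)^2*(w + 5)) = w^2 + 2*w + 1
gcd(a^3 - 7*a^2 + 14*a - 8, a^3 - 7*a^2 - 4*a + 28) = a - 2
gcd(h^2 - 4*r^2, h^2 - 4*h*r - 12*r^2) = h + 2*r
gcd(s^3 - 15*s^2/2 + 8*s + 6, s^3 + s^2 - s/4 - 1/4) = s + 1/2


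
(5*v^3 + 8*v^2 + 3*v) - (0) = 5*v^3 + 8*v^2 + 3*v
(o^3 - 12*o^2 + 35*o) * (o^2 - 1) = o^5 - 12*o^4 + 34*o^3 + 12*o^2 - 35*o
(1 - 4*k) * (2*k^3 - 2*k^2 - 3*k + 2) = -8*k^4 + 10*k^3 + 10*k^2 - 11*k + 2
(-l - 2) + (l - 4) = -6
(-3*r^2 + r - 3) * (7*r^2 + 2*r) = -21*r^4 + r^3 - 19*r^2 - 6*r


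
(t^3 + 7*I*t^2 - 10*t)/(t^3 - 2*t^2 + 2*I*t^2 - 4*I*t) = (t + 5*I)/(t - 2)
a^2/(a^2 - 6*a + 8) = a^2/(a^2 - 6*a + 8)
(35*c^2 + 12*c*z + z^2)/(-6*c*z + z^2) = (35*c^2 + 12*c*z + z^2)/(z*(-6*c + z))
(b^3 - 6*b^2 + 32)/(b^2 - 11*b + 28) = (b^2 - 2*b - 8)/(b - 7)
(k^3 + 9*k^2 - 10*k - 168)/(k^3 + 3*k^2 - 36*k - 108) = (k^2 + 3*k - 28)/(k^2 - 3*k - 18)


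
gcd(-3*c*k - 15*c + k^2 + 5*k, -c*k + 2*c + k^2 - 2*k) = 1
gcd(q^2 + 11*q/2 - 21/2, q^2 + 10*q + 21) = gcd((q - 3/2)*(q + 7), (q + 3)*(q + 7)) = q + 7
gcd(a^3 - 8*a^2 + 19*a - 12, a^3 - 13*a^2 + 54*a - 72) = a^2 - 7*a + 12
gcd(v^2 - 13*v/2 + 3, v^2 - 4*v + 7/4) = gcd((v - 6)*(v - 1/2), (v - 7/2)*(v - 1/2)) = v - 1/2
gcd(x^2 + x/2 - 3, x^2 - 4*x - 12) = x + 2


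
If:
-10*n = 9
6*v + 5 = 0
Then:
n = -9/10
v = -5/6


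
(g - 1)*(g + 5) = g^2 + 4*g - 5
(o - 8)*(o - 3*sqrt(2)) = o^2 - 8*o - 3*sqrt(2)*o + 24*sqrt(2)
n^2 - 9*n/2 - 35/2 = (n - 7)*(n + 5/2)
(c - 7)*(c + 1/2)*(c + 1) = c^3 - 11*c^2/2 - 10*c - 7/2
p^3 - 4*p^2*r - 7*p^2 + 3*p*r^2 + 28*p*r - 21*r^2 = (p - 7)*(p - 3*r)*(p - r)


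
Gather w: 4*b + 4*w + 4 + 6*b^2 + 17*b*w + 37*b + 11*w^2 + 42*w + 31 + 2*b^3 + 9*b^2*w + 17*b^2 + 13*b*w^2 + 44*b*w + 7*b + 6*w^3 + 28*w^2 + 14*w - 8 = 2*b^3 + 23*b^2 + 48*b + 6*w^3 + w^2*(13*b + 39) + w*(9*b^2 + 61*b + 60) + 27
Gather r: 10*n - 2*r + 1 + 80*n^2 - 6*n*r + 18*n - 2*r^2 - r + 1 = 80*n^2 + 28*n - 2*r^2 + r*(-6*n - 3) + 2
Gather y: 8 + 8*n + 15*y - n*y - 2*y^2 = 8*n - 2*y^2 + y*(15 - n) + 8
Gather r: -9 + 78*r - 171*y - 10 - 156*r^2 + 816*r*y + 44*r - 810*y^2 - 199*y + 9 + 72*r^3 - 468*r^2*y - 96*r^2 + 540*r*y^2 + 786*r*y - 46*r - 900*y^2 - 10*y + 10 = 72*r^3 + r^2*(-468*y - 252) + r*(540*y^2 + 1602*y + 76) - 1710*y^2 - 380*y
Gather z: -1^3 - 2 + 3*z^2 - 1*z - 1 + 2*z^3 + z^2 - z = 2*z^3 + 4*z^2 - 2*z - 4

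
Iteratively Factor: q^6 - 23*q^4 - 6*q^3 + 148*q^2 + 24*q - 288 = (q + 3)*(q^5 - 3*q^4 - 14*q^3 + 36*q^2 + 40*q - 96) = (q - 4)*(q + 3)*(q^4 + q^3 - 10*q^2 - 4*q + 24) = (q - 4)*(q - 2)*(q + 3)*(q^3 + 3*q^2 - 4*q - 12) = (q - 4)*(q - 2)*(q + 3)^2*(q^2 - 4) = (q - 4)*(q - 2)*(q + 2)*(q + 3)^2*(q - 2)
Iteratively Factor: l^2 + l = (l)*(l + 1)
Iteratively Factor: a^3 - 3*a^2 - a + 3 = (a - 1)*(a^2 - 2*a - 3) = (a - 1)*(a + 1)*(a - 3)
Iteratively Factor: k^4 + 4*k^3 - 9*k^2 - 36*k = (k)*(k^3 + 4*k^2 - 9*k - 36) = k*(k + 4)*(k^2 - 9) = k*(k + 3)*(k + 4)*(k - 3)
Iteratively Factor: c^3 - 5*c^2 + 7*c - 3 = (c - 3)*(c^2 - 2*c + 1) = (c - 3)*(c - 1)*(c - 1)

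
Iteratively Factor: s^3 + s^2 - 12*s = (s)*(s^2 + s - 12) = s*(s + 4)*(s - 3)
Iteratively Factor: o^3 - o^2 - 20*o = (o - 5)*(o^2 + 4*o) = o*(o - 5)*(o + 4)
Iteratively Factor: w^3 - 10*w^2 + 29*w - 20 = (w - 4)*(w^2 - 6*w + 5) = (w - 4)*(w - 1)*(w - 5)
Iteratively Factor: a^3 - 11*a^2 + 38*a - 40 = (a - 5)*(a^2 - 6*a + 8) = (a - 5)*(a - 4)*(a - 2)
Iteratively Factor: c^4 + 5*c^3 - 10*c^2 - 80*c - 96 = (c - 4)*(c^3 + 9*c^2 + 26*c + 24) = (c - 4)*(c + 4)*(c^2 + 5*c + 6) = (c - 4)*(c + 2)*(c + 4)*(c + 3)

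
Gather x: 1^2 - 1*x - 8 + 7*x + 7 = 6*x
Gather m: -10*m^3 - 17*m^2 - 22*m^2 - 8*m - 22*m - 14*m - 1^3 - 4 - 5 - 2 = -10*m^3 - 39*m^2 - 44*m - 12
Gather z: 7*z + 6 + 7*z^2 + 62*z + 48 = 7*z^2 + 69*z + 54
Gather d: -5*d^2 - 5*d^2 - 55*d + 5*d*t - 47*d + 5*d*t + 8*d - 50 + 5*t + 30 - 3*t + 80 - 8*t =-10*d^2 + d*(10*t - 94) - 6*t + 60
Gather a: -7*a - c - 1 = -7*a - c - 1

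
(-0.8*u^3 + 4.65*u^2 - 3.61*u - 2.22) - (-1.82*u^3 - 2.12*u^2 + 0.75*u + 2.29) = 1.02*u^3 + 6.77*u^2 - 4.36*u - 4.51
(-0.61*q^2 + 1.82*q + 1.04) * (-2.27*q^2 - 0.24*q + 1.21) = 1.3847*q^4 - 3.985*q^3 - 3.5357*q^2 + 1.9526*q + 1.2584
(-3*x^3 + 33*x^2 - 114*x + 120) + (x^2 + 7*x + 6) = -3*x^3 + 34*x^2 - 107*x + 126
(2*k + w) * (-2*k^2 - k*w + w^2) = -4*k^3 - 4*k^2*w + k*w^2 + w^3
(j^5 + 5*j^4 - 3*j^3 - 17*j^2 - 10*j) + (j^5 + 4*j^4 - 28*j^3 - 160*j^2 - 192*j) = 2*j^5 + 9*j^4 - 31*j^3 - 177*j^2 - 202*j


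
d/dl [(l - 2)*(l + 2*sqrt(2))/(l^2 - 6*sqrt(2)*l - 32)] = 2*(-(l - 2)*(l - 3*sqrt(2))*(l + 2*sqrt(2)) + (-l - sqrt(2) + 1)*(-l^2 + 6*sqrt(2)*l + 32))/(-l^2 + 6*sqrt(2)*l + 32)^2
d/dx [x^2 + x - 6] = 2*x + 1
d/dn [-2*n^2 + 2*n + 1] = 2 - 4*n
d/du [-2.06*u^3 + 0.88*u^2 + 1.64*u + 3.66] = -6.18*u^2 + 1.76*u + 1.64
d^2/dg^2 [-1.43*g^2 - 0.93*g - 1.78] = -2.86000000000000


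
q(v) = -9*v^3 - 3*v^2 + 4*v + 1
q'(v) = -27*v^2 - 6*v + 4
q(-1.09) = 4.73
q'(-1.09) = -21.54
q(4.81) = -1050.73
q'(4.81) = -649.53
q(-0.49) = -0.62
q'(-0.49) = 0.46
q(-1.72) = 31.04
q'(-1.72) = -65.56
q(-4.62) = 805.99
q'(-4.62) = -544.58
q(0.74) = -1.33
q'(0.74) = -15.23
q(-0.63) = -0.46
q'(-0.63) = -2.94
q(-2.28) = 82.96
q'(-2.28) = -122.68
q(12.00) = -15935.00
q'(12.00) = -3956.00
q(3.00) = -257.00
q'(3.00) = -257.00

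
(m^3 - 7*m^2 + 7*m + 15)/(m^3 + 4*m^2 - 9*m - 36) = (m^2 - 4*m - 5)/(m^2 + 7*m + 12)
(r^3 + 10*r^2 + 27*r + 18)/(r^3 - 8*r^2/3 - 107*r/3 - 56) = 3*(r^2 + 7*r + 6)/(3*r^2 - 17*r - 56)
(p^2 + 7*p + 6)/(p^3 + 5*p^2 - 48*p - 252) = (p + 1)/(p^2 - p - 42)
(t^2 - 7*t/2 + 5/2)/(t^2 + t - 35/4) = 2*(t - 1)/(2*t + 7)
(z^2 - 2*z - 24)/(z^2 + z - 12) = (z - 6)/(z - 3)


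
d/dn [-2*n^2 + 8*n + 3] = 8 - 4*n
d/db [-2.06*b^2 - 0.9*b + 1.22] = -4.12*b - 0.9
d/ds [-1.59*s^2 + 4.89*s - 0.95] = 4.89 - 3.18*s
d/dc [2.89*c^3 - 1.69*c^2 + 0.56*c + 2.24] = 8.67*c^2 - 3.38*c + 0.56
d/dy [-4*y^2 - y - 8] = -8*y - 1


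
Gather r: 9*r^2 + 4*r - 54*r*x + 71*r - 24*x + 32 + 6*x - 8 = 9*r^2 + r*(75 - 54*x) - 18*x + 24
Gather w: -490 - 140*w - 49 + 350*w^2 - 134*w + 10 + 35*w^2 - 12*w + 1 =385*w^2 - 286*w - 528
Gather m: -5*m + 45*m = 40*m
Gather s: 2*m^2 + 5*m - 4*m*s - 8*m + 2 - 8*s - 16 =2*m^2 - 3*m + s*(-4*m - 8) - 14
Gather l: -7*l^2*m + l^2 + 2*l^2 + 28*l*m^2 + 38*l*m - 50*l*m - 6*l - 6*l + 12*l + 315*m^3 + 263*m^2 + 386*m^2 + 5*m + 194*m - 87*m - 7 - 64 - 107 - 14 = l^2*(3 - 7*m) + l*(28*m^2 - 12*m) + 315*m^3 + 649*m^2 + 112*m - 192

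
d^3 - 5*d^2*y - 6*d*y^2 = d*(d - 6*y)*(d + y)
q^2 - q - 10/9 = (q - 5/3)*(q + 2/3)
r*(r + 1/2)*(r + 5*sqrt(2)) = r^3 + r^2/2 + 5*sqrt(2)*r^2 + 5*sqrt(2)*r/2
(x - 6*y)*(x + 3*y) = x^2 - 3*x*y - 18*y^2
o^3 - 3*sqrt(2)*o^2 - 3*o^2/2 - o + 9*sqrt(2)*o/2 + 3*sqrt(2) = (o - 2)*(o + 1/2)*(o - 3*sqrt(2))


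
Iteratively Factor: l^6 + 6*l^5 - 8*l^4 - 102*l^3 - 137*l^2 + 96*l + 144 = (l + 1)*(l^5 + 5*l^4 - 13*l^3 - 89*l^2 - 48*l + 144) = (l - 4)*(l + 1)*(l^4 + 9*l^3 + 23*l^2 + 3*l - 36) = (l - 4)*(l - 1)*(l + 1)*(l^3 + 10*l^2 + 33*l + 36) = (l - 4)*(l - 1)*(l + 1)*(l + 4)*(l^2 + 6*l + 9) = (l - 4)*(l - 1)*(l + 1)*(l + 3)*(l + 4)*(l + 3)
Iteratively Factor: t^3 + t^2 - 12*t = (t + 4)*(t^2 - 3*t) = (t - 3)*(t + 4)*(t)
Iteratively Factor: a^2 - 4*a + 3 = (a - 1)*(a - 3)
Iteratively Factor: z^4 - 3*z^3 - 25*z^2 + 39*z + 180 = (z - 5)*(z^3 + 2*z^2 - 15*z - 36) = (z - 5)*(z + 3)*(z^2 - z - 12) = (z - 5)*(z + 3)^2*(z - 4)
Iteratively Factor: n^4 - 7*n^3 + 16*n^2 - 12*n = (n - 2)*(n^3 - 5*n^2 + 6*n) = n*(n - 2)*(n^2 - 5*n + 6) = n*(n - 2)^2*(n - 3)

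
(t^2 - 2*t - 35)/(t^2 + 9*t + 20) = (t - 7)/(t + 4)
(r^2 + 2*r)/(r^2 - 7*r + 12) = r*(r + 2)/(r^2 - 7*r + 12)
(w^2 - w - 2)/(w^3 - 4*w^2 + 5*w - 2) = (w + 1)/(w^2 - 2*w + 1)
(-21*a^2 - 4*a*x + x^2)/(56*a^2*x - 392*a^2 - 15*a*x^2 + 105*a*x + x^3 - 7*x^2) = (3*a + x)/(-8*a*x + 56*a + x^2 - 7*x)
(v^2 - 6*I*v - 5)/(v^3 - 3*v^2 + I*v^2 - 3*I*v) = (v^2 - 6*I*v - 5)/(v*(v^2 + v*(-3 + I) - 3*I))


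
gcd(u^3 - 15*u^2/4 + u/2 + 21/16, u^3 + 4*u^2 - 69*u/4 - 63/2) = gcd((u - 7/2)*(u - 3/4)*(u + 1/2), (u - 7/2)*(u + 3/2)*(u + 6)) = u - 7/2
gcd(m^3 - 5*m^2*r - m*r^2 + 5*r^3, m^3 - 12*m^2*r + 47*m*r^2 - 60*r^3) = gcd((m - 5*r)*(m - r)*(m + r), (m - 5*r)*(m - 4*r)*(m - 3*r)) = -m + 5*r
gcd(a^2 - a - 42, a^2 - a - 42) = a^2 - a - 42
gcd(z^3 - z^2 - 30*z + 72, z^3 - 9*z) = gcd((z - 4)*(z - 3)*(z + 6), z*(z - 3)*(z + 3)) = z - 3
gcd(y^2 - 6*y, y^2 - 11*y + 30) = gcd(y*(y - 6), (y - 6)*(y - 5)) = y - 6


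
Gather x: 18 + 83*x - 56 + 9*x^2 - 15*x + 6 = 9*x^2 + 68*x - 32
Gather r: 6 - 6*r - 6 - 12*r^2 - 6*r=-12*r^2 - 12*r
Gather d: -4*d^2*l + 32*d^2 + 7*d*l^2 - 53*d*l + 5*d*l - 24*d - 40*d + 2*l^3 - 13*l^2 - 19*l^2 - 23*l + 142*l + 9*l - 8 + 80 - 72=d^2*(32 - 4*l) + d*(7*l^2 - 48*l - 64) + 2*l^3 - 32*l^2 + 128*l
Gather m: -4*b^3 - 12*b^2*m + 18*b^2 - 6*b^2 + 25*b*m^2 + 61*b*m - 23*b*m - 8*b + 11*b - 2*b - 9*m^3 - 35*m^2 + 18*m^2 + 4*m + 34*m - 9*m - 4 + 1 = -4*b^3 + 12*b^2 + b - 9*m^3 + m^2*(25*b - 17) + m*(-12*b^2 + 38*b + 29) - 3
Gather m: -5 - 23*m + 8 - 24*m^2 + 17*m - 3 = -24*m^2 - 6*m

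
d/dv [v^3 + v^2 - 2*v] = 3*v^2 + 2*v - 2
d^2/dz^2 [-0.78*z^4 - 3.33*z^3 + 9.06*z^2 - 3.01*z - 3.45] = -9.36*z^2 - 19.98*z + 18.12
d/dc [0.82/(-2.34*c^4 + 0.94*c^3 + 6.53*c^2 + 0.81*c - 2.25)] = (7.6752*c^3 - 2.3124*c^2 - 10.7092*c - 0.6642)/(-2.34*c^4 + 0.94*c^3 + 6.53*c^2 + 0.81*c - 2.25)^2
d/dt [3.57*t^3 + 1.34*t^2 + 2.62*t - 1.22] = 10.71*t^2 + 2.68*t + 2.62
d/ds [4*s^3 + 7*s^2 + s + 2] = 12*s^2 + 14*s + 1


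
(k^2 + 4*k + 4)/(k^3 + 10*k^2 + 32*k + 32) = (k + 2)/(k^2 + 8*k + 16)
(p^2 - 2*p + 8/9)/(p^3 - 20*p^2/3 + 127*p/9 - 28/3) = (3*p - 2)/(3*p^2 - 16*p + 21)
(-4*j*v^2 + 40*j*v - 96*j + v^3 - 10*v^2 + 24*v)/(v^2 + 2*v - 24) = (-4*j*v + 24*j + v^2 - 6*v)/(v + 6)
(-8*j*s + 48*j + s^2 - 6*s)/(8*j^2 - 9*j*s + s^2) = (s - 6)/(-j + s)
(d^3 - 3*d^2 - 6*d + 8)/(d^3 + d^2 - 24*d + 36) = (d^3 - 3*d^2 - 6*d + 8)/(d^3 + d^2 - 24*d + 36)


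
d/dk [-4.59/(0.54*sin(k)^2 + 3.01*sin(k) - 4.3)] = (4.9572*sin(k) + 13.8159)*cos(k)/(0.54*sin(k)^2 + 3.01*sin(k) - 4.3)^2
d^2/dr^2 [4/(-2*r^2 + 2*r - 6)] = 4*(r^2 - r - (2*r - 1)^2 + 3)/(r^2 - r + 3)^3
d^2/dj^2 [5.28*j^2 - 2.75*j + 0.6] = 10.5600000000000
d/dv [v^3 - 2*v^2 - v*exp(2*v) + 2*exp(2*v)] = 3*v^2 - 2*v*exp(2*v) - 4*v + 3*exp(2*v)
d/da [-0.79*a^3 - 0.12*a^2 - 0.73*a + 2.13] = -2.37*a^2 - 0.24*a - 0.73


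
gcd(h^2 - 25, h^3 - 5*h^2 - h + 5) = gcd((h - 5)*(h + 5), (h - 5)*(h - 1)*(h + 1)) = h - 5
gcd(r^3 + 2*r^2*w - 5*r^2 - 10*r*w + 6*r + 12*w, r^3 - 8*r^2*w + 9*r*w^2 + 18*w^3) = 1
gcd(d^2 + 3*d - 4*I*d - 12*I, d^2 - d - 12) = d + 3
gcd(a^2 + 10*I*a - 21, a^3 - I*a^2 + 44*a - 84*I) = a + 7*I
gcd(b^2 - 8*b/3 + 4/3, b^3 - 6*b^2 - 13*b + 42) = b - 2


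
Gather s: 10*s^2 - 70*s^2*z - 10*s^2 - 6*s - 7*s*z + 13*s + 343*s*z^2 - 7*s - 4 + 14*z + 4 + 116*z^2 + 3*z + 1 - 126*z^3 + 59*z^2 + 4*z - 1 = -70*s^2*z + s*(343*z^2 - 7*z) - 126*z^3 + 175*z^2 + 21*z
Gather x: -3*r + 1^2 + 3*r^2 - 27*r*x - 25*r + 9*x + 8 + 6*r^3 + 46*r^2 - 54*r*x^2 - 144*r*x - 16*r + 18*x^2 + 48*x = 6*r^3 + 49*r^2 - 44*r + x^2*(18 - 54*r) + x*(57 - 171*r) + 9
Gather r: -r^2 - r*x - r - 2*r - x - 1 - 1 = -r^2 + r*(-x - 3) - x - 2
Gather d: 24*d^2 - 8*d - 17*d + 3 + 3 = 24*d^2 - 25*d + 6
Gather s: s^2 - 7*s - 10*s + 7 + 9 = s^2 - 17*s + 16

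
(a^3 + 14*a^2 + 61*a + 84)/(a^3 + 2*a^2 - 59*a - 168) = (a + 4)/(a - 8)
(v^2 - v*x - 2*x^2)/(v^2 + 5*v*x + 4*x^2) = (v - 2*x)/(v + 4*x)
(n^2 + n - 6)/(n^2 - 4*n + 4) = (n + 3)/(n - 2)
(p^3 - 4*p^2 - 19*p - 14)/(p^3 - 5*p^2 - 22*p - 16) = (p - 7)/(p - 8)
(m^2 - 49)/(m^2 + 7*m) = (m - 7)/m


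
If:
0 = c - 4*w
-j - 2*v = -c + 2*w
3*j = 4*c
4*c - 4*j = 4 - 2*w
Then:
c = -24/5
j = -32/5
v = 2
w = -6/5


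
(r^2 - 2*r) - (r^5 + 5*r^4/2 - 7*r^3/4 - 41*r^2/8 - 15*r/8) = -r^5 - 5*r^4/2 + 7*r^3/4 + 49*r^2/8 - r/8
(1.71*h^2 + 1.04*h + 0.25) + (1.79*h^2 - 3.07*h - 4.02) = 3.5*h^2 - 2.03*h - 3.77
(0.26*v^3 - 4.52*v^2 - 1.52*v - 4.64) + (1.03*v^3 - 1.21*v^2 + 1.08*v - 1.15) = 1.29*v^3 - 5.73*v^2 - 0.44*v - 5.79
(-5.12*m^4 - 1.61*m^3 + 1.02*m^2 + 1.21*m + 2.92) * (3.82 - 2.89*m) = 14.7968*m^5 - 14.9055*m^4 - 9.098*m^3 + 0.3995*m^2 - 3.8166*m + 11.1544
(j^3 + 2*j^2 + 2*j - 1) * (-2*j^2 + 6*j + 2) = -2*j^5 + 2*j^4 + 10*j^3 + 18*j^2 - 2*j - 2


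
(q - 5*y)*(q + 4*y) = q^2 - q*y - 20*y^2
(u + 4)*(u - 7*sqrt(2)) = u^2 - 7*sqrt(2)*u + 4*u - 28*sqrt(2)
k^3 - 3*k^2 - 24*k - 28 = (k - 7)*(k + 2)^2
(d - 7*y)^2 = d^2 - 14*d*y + 49*y^2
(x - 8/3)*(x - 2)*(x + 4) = x^3 - 2*x^2/3 - 40*x/3 + 64/3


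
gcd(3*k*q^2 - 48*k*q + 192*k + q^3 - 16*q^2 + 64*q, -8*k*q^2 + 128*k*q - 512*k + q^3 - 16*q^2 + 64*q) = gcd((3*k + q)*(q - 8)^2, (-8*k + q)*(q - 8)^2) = q^2 - 16*q + 64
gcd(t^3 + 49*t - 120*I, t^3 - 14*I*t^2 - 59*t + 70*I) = t - 5*I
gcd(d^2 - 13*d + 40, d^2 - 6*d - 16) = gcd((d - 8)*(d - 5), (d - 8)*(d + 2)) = d - 8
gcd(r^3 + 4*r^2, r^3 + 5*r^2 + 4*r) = r^2 + 4*r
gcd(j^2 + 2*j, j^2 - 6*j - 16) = j + 2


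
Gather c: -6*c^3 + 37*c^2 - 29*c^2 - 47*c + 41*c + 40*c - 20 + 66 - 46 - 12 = -6*c^3 + 8*c^2 + 34*c - 12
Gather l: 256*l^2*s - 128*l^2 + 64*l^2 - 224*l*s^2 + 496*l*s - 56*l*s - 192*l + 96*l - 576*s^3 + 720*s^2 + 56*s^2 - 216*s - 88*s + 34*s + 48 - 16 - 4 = l^2*(256*s - 64) + l*(-224*s^2 + 440*s - 96) - 576*s^3 + 776*s^2 - 270*s + 28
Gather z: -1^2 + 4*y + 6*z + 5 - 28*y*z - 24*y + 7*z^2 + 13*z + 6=-20*y + 7*z^2 + z*(19 - 28*y) + 10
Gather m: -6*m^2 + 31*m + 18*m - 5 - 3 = -6*m^2 + 49*m - 8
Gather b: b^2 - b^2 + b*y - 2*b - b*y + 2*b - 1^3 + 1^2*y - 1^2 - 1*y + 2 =0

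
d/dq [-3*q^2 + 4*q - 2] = 4 - 6*q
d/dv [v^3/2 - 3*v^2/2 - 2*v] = 3*v^2/2 - 3*v - 2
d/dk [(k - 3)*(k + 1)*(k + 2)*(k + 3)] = 4*k^3 + 9*k^2 - 14*k - 27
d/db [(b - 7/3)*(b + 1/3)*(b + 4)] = 3*b^2 + 4*b - 79/9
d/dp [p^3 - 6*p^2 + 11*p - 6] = 3*p^2 - 12*p + 11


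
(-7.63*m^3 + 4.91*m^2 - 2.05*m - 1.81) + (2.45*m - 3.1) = -7.63*m^3 + 4.91*m^2 + 0.4*m - 4.91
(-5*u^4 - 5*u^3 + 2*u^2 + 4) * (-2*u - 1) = 10*u^5 + 15*u^4 + u^3 - 2*u^2 - 8*u - 4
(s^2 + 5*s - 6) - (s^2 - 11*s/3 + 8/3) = 26*s/3 - 26/3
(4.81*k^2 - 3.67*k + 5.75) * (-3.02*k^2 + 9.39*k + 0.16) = -14.5262*k^4 + 56.2493*k^3 - 51.0567*k^2 + 53.4053*k + 0.92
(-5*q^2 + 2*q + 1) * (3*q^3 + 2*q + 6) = -15*q^5 + 6*q^4 - 7*q^3 - 26*q^2 + 14*q + 6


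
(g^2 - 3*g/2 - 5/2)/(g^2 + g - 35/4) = 2*(g + 1)/(2*g + 7)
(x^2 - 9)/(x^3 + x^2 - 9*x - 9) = 1/(x + 1)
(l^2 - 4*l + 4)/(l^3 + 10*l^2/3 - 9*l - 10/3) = 3*(l - 2)/(3*l^2 + 16*l + 5)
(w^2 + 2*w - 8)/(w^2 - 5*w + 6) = (w + 4)/(w - 3)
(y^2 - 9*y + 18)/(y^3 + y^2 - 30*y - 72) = (y - 3)/(y^2 + 7*y + 12)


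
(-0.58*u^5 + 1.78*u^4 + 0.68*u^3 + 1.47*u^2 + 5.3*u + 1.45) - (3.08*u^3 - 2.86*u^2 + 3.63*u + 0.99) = -0.58*u^5 + 1.78*u^4 - 2.4*u^3 + 4.33*u^2 + 1.67*u + 0.46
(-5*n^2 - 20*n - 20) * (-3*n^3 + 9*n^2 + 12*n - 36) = 15*n^5 + 15*n^4 - 180*n^3 - 240*n^2 + 480*n + 720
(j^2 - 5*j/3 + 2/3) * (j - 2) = j^3 - 11*j^2/3 + 4*j - 4/3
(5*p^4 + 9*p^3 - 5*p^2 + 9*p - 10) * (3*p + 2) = 15*p^5 + 37*p^4 + 3*p^3 + 17*p^2 - 12*p - 20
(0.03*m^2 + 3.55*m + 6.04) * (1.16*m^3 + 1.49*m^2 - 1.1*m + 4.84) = 0.0348*m^5 + 4.1627*m^4 + 12.2629*m^3 + 5.2398*m^2 + 10.538*m + 29.2336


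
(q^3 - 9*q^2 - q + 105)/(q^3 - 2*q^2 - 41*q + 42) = (q^2 - 2*q - 15)/(q^2 + 5*q - 6)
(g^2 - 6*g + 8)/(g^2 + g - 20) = (g - 2)/(g + 5)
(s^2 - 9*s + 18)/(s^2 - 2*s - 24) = (s - 3)/(s + 4)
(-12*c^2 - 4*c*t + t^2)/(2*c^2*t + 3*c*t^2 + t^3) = (-6*c + t)/(t*(c + t))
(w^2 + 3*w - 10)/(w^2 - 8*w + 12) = (w + 5)/(w - 6)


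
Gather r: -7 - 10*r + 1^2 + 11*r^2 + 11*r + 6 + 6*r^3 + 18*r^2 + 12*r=6*r^3 + 29*r^2 + 13*r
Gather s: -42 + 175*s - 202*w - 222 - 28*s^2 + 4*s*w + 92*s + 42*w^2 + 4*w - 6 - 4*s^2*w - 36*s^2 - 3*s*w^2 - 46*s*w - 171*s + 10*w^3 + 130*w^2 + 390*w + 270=s^2*(-4*w - 64) + s*(-3*w^2 - 42*w + 96) + 10*w^3 + 172*w^2 + 192*w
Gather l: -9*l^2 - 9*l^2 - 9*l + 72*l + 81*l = -18*l^2 + 144*l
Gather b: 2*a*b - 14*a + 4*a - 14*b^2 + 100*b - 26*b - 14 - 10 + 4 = -10*a - 14*b^2 + b*(2*a + 74) - 20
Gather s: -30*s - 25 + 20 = -30*s - 5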